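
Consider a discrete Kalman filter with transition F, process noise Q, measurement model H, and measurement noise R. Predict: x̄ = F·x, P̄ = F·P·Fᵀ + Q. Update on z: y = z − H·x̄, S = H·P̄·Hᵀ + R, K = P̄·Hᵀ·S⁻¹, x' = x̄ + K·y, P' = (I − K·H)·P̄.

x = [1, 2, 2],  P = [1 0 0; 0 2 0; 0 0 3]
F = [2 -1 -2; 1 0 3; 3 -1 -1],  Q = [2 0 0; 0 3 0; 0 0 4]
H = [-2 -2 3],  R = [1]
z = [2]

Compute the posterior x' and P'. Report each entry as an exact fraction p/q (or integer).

x' = [-18/13, 43/13, 25/13]
P' = [1704/143 -656/143 710/143; -656/143 2129/143 966/143; 710/143 966/143 1130/143]

x̄ = F·x = [-4, 7, -1]
P̄ = F·P·Fᵀ + Q = [20 -16 14; -16 31 -6; 14 -6 18]
y = z − H·x̄ = [11]
S = H·P̄·Hᵀ + R = [143]
K = P̄·Hᵀ·S⁻¹ = [34/143; -48/143; 38/143]
x' = x̄ + K·y = [-18/13, 43/13, 25/13]
P' = (I − K·H)·P̄ = [1704/143 -656/143 710/143; -656/143 2129/143 966/143; 710/143 966/143 1130/143]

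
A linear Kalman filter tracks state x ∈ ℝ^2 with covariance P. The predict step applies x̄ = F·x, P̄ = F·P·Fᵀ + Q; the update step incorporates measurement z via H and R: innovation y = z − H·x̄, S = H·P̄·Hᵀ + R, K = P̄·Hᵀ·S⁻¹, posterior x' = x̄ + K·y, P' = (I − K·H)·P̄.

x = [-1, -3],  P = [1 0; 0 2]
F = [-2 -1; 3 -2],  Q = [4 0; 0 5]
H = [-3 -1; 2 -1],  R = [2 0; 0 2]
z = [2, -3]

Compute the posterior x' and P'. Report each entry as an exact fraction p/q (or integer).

x' = [-655/718, 789/718]
P' = [113/718 -55/718; -55/718 713/718]

x̄ = F·x = [5, 3]
P̄ = F·P·Fᵀ + Q = [10 -2; -2 22]
y = z − H·x̄ = [20, -10]
S = H·P̄·Hᵀ + R = [102 -40; -40 72]
K = P̄·Hᵀ·S⁻¹ = [-71/359 281/1436; -137/359 -823/1436]
x' = x̄ + K·y = [-655/718, 789/718]
P' = (I − K·H)·P̄ = [113/718 -55/718; -55/718 713/718]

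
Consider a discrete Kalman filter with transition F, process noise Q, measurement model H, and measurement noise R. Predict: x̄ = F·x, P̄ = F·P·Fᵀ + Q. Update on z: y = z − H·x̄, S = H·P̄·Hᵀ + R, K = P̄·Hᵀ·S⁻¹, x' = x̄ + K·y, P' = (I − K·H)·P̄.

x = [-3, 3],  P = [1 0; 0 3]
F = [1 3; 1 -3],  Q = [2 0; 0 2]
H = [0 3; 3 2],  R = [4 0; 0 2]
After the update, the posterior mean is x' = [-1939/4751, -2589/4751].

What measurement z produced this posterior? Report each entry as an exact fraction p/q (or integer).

x̄ = F·x = [6, -12]
P̄ = F·P·Fᵀ + Q = [30 -26; -26 30]
S = H·P̄·Hᵀ + R = [274 -54; -54 80]
K = P̄·Hᵀ·S⁻¹ = [-1047/4751 1550/4751; 1557/4751 -18/4751]
x' − x̄ = [-30445/4751, 54423/4751] = K·y
y = (KᵀK)⁻¹·Kᵀ·(x' − x̄) = [35, 4]
z = y + H·x̄ = [35, 4] + [-36, -6] = [-1, -2]

z = [-1, -2]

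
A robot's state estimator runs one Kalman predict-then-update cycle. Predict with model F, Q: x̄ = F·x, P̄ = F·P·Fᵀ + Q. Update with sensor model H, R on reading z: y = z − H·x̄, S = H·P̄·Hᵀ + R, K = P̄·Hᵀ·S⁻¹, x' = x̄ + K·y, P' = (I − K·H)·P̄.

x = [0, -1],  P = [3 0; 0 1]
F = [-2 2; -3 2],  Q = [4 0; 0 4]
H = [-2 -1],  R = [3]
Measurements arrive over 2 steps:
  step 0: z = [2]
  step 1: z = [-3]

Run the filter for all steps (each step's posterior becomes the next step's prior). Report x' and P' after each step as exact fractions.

step 0: x' = [-82/103, -48/103], P' = [138/103 -183/103; -183/103 969/206]
step 1: x' = [30668/41945, 12886/8389], P' = [53362/41945 -13348/8389; -13348/8389 35684/8389]

step 0: x̄ = F·x = [-2, -2]
step 0: P̄ = F·P·Fᵀ + Q = [20 22; 22 35]
step 0: y = z − H·x̄ = [-4]
step 0: S = H·P̄·Hᵀ + R = [206]
step 0: K = P̄·Hᵀ·S⁻¹ = [-31/103; -79/206]
step 0: x' = x̄ + K·y = [-82/103, -48/103]
step 0: P' = (I − K·H)·P̄ = [138/103 -183/103; -183/103 969/206]
step 1: x̄ = F·x = [68/103, 150/103]
step 1: P̄ = F·P·Fᵀ + Q = [4366/103 4596/103; 4596/103 5788/103]
step 1: y = z − H·x̄ = [-23/103]
step 1: S = H·P̄·Hᵀ + R = [41945/103]
step 1: K = P̄·Hᵀ·S⁻¹ = [-13328/41945; -2996/8389]
step 1: x' = x̄ + K·y = [30668/41945, 12886/8389]
step 1: P' = (I − K·H)·P̄ = [53362/41945 -13348/8389; -13348/8389 35684/8389]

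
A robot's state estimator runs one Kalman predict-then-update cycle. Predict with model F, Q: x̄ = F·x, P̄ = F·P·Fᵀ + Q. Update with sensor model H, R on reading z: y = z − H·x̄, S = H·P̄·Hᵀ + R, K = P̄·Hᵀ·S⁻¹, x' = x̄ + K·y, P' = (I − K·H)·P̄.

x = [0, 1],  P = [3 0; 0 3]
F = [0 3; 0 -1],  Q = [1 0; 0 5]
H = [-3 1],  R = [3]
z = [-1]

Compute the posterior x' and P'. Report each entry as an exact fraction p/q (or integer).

x̄ = F·x = [3, -1]
P̄ = F·P·Fᵀ + Q = [28 -9; -9 8]
y = z − H·x̄ = [9]
S = H·P̄·Hᵀ + R = [317]
K = P̄·Hᵀ·S⁻¹ = [-93/317; 35/317]
x' = x̄ + K·y = [114/317, -2/317]
P' = (I − K·H)·P̄ = [227/317 402/317; 402/317 1311/317]

x' = [114/317, -2/317]
P' = [227/317 402/317; 402/317 1311/317]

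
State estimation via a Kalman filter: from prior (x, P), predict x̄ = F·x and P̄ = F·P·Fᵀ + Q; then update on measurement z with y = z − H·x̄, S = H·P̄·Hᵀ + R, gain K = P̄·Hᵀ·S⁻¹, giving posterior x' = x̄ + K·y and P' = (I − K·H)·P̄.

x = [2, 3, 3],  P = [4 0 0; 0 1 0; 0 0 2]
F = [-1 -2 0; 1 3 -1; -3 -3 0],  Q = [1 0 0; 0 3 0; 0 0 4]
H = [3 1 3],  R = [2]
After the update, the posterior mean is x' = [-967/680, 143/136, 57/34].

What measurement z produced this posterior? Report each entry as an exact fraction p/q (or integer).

z = [2]

x̄ = F·x = [-8, 8, -15]
P̄ = F·P·Fᵀ + Q = [9 -10 18; -10 18 -21; 18 -21 49]
S = H·P̄·Hᵀ + R = [680]
K = P̄·Hᵀ·S⁻¹ = [71/680; -15/136; 9/34]
x' − x̄ = [4473/680, -945/136, 567/34] = K·y
y = (KᵀK)⁻¹·Kᵀ·(x' − x̄) = [63]
z = y + H·x̄ = [63] + [-61] = [2]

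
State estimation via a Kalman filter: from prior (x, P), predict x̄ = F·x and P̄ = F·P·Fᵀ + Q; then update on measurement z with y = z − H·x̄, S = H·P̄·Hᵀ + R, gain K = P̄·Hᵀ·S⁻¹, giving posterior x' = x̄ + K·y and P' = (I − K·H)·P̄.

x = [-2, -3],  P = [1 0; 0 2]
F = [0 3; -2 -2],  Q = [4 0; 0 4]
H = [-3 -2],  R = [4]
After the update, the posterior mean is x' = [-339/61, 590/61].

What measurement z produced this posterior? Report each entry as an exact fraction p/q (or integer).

z = [-3]

x̄ = F·x = [-9, 10]
P̄ = F·P·Fᵀ + Q = [22 -12; -12 16]
S = H·P̄·Hᵀ + R = [122]
K = P̄·Hᵀ·S⁻¹ = [-21/61; 2/61]
x' − x̄ = [210/61, -20/61] = K·y
y = (KᵀK)⁻¹·Kᵀ·(x' − x̄) = [-10]
z = y + H·x̄ = [-10] + [7] = [-3]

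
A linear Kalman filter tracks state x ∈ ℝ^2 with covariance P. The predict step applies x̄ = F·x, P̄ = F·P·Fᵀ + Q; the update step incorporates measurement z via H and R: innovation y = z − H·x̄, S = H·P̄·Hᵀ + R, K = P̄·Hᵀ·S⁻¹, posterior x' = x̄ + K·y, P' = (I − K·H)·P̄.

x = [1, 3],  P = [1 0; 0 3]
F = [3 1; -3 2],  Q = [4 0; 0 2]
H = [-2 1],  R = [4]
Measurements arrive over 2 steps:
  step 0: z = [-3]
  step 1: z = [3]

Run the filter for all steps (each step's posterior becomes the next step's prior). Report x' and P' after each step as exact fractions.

step 0: x̄ = F·x = [6, 3]
step 0: P̄ = F·P·Fᵀ + Q = [16 -3; -3 23]
step 0: y = z − H·x̄ = [6]
step 0: S = H·P̄·Hᵀ + R = [103]
step 0: K = P̄·Hᵀ·S⁻¹ = [-35/103; 29/103]
step 0: x' = x̄ + K·y = [408/103, 483/103]
step 0: P' = (I − K·H)·P̄ = [423/103 706/103; 706/103 1528/103]
step 1: x̄ = F·x = [1707/103, -258/103]
step 1: P̄ = F·P·Fᵀ + Q = [9983/103 1367/103; 1367/103 1653/103]
step 1: y = z − H·x̄ = [3981/103]
step 1: S = H·P̄·Hᵀ + R = [36529/103]
step 1: K = P̄·Hᵀ·S⁻¹ = [-18599/36529; -1081/36529]
step 1: x' = x̄ + K·y = [-113472/36529, -133281/36529]
step 1: P' = (I − K·H)·P̄ = [182002/36529 289608/36529; 289608/36529 574892/36529]

step 0: x' = [408/103, 483/103], P' = [423/103 706/103; 706/103 1528/103]
step 1: x' = [-113472/36529, -133281/36529], P' = [182002/36529 289608/36529; 289608/36529 574892/36529]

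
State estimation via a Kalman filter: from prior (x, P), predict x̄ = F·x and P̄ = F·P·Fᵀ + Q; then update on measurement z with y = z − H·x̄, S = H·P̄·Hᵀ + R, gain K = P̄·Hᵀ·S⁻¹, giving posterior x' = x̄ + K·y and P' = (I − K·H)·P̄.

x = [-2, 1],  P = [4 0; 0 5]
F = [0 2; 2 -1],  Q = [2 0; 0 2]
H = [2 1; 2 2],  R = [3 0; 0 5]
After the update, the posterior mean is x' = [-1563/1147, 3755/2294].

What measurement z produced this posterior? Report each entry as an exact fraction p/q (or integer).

x̄ = F·x = [2, -5]
P̄ = F·P·Fᵀ + Q = [22 -10; -10 23]
S = H·P̄·Hᵀ + R = [74 74; 74 105]
K = P̄·Hᵀ·S⁻¹ = [897/1147 -10/31; -1609/2294 23/31]
x' − x̄ = [-3857/1147, 15225/2294] = K·y
y = (KᵀK)⁻¹·Kᵀ·(x' − x̄) = [-1, 8]
z = y + H·x̄ = [-1, 8] + [-1, -6] = [-2, 2]

z = [-2, 2]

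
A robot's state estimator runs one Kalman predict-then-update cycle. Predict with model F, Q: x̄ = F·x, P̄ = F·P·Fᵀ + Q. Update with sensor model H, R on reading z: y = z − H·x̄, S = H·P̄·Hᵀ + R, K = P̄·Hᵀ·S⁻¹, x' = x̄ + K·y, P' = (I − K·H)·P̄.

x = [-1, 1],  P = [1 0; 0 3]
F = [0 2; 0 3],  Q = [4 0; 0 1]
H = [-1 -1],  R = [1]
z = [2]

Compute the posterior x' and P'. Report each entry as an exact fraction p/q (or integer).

x̄ = F·x = [2, 3]
P̄ = F·P·Fᵀ + Q = [16 18; 18 28]
y = z − H·x̄ = [7]
S = H·P̄·Hᵀ + R = [81]
K = P̄·Hᵀ·S⁻¹ = [-34/81; -46/81]
x' = x̄ + K·y = [-76/81, -79/81]
P' = (I − K·H)·P̄ = [140/81 -106/81; -106/81 152/81]

x' = [-76/81, -79/81]
P' = [140/81 -106/81; -106/81 152/81]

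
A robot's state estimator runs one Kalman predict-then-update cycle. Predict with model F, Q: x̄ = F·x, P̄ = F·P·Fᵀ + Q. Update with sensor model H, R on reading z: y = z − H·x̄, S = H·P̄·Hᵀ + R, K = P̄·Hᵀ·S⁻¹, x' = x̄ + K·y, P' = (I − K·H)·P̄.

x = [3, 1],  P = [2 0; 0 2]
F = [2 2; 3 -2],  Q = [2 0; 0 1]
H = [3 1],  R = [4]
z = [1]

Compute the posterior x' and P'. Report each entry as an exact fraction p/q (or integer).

x' = [-4/217, 349/217]
P' = [542/217 -1394/217; -1394/217 4338/217]

x̄ = F·x = [8, 7]
P̄ = F·P·Fᵀ + Q = [18 4; 4 27]
y = z − H·x̄ = [-30]
S = H·P̄·Hᵀ + R = [217]
K = P̄·Hᵀ·S⁻¹ = [58/217; 39/217]
x' = x̄ + K·y = [-4/217, 349/217]
P' = (I − K·H)·P̄ = [542/217 -1394/217; -1394/217 4338/217]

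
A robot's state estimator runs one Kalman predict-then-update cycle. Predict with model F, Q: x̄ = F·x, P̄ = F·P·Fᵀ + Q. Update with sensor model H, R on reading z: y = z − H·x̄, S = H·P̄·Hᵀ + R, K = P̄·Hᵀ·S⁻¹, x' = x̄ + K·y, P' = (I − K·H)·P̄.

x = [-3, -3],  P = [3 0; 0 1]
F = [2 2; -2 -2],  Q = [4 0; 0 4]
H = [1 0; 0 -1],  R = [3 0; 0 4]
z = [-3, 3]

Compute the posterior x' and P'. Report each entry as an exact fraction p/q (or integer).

x' = [-102/37, -21/74]
P' = [84/37 -24/37; -24/37 102/37]

x̄ = F·x = [-12, 12]
P̄ = F·P·Fᵀ + Q = [20 -16; -16 20]
y = z − H·x̄ = [9, 15]
S = H·P̄·Hᵀ + R = [23 16; 16 24]
K = P̄·Hᵀ·S⁻¹ = [28/37 6/37; -8/37 -51/74]
x' = x̄ + K·y = [-102/37, -21/74]
P' = (I − K·H)·P̄ = [84/37 -24/37; -24/37 102/37]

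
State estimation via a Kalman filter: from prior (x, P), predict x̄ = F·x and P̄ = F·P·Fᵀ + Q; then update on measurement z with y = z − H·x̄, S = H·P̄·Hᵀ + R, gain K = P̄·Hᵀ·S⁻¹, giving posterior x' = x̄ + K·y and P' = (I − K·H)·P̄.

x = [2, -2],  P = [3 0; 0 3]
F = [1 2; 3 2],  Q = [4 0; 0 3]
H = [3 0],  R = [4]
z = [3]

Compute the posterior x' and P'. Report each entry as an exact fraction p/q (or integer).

x̄ = F·x = [-2, 2]
P̄ = F·P·Fᵀ + Q = [19 21; 21 42]
y = z − H·x̄ = [9]
S = H·P̄·Hᵀ + R = [175]
K = P̄·Hᵀ·S⁻¹ = [57/175; 9/25]
x' = x̄ + K·y = [163/175, 131/25]
P' = (I − K·H)·P̄ = [76/175 12/25; 12/25 483/25]

x' = [163/175, 131/25]
P' = [76/175 12/25; 12/25 483/25]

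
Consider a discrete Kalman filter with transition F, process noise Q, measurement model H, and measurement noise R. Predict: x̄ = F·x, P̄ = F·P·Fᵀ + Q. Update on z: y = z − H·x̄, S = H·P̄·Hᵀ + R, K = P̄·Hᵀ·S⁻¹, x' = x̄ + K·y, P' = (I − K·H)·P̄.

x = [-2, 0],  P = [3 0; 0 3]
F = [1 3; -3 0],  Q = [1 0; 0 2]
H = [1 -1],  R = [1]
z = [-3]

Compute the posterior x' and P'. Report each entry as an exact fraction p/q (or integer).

x' = [42/79, 284/79]
P' = [849/79 809/79; 809/79 847/79]

x̄ = F·x = [-2, 6]
P̄ = F·P·Fᵀ + Q = [31 -9; -9 29]
y = z − H·x̄ = [5]
S = H·P̄·Hᵀ + R = [79]
K = P̄·Hᵀ·S⁻¹ = [40/79; -38/79]
x' = x̄ + K·y = [42/79, 284/79]
P' = (I − K·H)·P̄ = [849/79 809/79; 809/79 847/79]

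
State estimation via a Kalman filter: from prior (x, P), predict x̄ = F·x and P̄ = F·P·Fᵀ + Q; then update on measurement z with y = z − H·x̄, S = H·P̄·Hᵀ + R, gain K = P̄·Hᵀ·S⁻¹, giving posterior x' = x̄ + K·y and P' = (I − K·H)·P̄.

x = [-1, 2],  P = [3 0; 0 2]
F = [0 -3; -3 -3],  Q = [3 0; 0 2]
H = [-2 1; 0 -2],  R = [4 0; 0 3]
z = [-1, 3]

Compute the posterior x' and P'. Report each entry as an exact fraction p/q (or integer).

x' = [-7146/11549, -17937/11549]
P' = [12849/11549 4194/11549; 4194/11549 8520/11549]

x̄ = F·x = [-6, -3]
P̄ = F·P·Fᵀ + Q = [21 18; 18 47]
y = z − H·x̄ = [-10, -3]
S = H·P̄·Hᵀ + R = [63 -22; -22 191]
K = P̄·Hᵀ·S⁻¹ = [-5376/11549 -2796/11549; 33/11549 -5680/11549]
x' = x̄ + K·y = [-7146/11549, -17937/11549]
P' = (I − K·H)·P̄ = [12849/11549 4194/11549; 4194/11549 8520/11549]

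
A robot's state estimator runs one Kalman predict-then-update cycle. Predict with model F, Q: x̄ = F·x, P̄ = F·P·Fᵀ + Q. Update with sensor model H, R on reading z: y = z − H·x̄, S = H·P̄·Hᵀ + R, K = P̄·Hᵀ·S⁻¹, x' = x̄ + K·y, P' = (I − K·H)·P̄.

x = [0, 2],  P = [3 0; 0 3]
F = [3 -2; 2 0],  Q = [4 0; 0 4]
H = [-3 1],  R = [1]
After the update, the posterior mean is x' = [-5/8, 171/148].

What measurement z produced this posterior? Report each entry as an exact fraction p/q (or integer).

z = [3]

x̄ = F·x = [-4, 0]
P̄ = F·P·Fᵀ + Q = [43 18; 18 16]
S = H·P̄·Hᵀ + R = [296]
K = P̄·Hᵀ·S⁻¹ = [-3/8; -19/148]
x' − x̄ = [27/8, 171/148] = K·y
y = (KᵀK)⁻¹·Kᵀ·(x' − x̄) = [-9]
z = y + H·x̄ = [-9] + [12] = [3]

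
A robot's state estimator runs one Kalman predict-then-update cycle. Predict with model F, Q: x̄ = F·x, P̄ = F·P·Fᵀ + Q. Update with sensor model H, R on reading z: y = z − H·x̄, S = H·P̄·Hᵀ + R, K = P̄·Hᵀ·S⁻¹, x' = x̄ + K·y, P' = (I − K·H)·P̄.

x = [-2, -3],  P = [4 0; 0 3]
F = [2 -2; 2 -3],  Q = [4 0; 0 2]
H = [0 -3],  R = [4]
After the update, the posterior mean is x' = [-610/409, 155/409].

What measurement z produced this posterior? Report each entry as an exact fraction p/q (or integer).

x̄ = F·x = [2, 5]
P̄ = F·P·Fᵀ + Q = [32 34; 34 45]
S = H·P̄·Hᵀ + R = [409]
K = P̄·Hᵀ·S⁻¹ = [-102/409; -135/409]
x' − x̄ = [-1428/409, -1890/409] = K·y
y = (KᵀK)⁻¹·Kᵀ·(x' − x̄) = [14]
z = y + H·x̄ = [14] + [-15] = [-1]

z = [-1]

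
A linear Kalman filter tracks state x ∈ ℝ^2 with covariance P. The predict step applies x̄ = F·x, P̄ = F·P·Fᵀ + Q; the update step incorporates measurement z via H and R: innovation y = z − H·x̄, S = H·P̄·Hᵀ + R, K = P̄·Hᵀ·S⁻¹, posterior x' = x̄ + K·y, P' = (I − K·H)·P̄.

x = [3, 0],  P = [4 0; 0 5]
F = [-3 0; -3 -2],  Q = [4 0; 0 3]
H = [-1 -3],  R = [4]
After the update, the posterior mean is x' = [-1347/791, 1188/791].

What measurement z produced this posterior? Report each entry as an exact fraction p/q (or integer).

x̄ = F·x = [-9, -9]
P̄ = F·P·Fᵀ + Q = [40 36; 36 59]
S = H·P̄·Hᵀ + R = [791]
K = P̄·Hᵀ·S⁻¹ = [-148/791; -213/791]
x' − x̄ = [5772/791, 8307/791] = K·y
y = (KᵀK)⁻¹·Kᵀ·(x' − x̄) = [-39]
z = y + H·x̄ = [-39] + [36] = [-3]

z = [-3]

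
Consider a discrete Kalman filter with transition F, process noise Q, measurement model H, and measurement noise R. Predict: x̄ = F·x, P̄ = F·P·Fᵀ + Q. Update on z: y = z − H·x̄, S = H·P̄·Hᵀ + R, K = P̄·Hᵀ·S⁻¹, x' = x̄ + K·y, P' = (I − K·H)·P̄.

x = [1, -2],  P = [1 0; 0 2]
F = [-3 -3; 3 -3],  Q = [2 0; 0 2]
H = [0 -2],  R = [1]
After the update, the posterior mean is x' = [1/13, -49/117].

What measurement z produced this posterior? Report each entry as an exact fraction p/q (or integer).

x̄ = F·x = [3, 9]
P̄ = F·P·Fᵀ + Q = [29 9; 9 29]
S = H·P̄·Hᵀ + R = [117]
K = P̄·Hᵀ·S⁻¹ = [-2/13; -58/117]
x' − x̄ = [-38/13, -1102/117] = K·y
y = (KᵀK)⁻¹·Kᵀ·(x' − x̄) = [19]
z = y + H·x̄ = [19] + [-18] = [1]

z = [1]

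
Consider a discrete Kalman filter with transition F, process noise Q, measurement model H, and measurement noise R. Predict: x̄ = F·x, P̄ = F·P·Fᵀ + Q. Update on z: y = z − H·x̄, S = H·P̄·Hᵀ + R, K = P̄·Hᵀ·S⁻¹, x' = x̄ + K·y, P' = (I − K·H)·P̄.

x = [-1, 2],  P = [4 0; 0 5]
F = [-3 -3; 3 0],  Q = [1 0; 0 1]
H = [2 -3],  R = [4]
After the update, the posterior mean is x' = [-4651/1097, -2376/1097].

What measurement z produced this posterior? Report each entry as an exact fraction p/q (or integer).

z = [-2]

x̄ = F·x = [-3, -3]
P̄ = F·P·Fᵀ + Q = [82 -36; -36 37]
S = H·P̄·Hᵀ + R = [1097]
K = P̄·Hᵀ·S⁻¹ = [272/1097; -183/1097]
x' − x̄ = [-1360/1097, 915/1097] = K·y
y = (KᵀK)⁻¹·Kᵀ·(x' − x̄) = [-5]
z = y + H·x̄ = [-5] + [3] = [-2]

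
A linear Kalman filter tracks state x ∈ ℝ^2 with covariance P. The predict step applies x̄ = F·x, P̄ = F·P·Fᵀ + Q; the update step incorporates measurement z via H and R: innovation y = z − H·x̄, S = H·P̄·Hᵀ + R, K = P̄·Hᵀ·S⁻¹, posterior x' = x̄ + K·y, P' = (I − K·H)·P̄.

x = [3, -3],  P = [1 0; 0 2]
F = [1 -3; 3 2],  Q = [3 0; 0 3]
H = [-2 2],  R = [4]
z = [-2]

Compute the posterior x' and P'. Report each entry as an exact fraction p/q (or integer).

x̄ = F·x = [12, 3]
P̄ = F·P·Fᵀ + Q = [22 -9; -9 20]
y = z − H·x̄ = [16]
S = H·P̄·Hᵀ + R = [244]
K = P̄·Hᵀ·S⁻¹ = [-31/122; 29/122]
x' = x̄ + K·y = [484/61, 415/61]
P' = (I − K·H)·P̄ = [381/61 350/61; 350/61 379/61]

x' = [484/61, 415/61]
P' = [381/61 350/61; 350/61 379/61]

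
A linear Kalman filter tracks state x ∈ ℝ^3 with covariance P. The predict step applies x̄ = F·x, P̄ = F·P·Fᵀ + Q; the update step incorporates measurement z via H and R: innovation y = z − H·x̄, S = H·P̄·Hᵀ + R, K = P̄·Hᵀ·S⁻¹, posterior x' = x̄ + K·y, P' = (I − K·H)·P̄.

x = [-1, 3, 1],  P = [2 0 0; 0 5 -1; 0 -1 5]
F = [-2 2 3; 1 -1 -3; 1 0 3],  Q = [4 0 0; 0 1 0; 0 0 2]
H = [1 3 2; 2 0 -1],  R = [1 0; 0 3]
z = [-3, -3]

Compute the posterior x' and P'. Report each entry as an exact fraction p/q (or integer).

x' = [-14174/5891, 7920/5891, -13393/5891]
P' = [60640/5891 -93305/5891 110390/5891; -93305/5891 150825/5891 -179929/5891; 110390/5891 -179929/5891 216268/5891]

x̄ = F·x = [11, -7, 2]
P̄ = F·P·Fᵀ + Q = [65 -50 35; -50 47 -40; 35 -40 49]
y = z − H·x̄ = [3, -23]
S = H·P̄·Hᵀ + R = [45 -43; -43 172]
K = P̄·Hᵀ·S⁻¹ = [35/137 3630/5891; -16/137 -2227/5891; 73/137 1504/5891]
x' = x̄ + K·y = [-14174/5891, 7920/5891, -13393/5891]
P' = (I − K·H)·P̄ = [60640/5891 -93305/5891 110390/5891; -93305/5891 150825/5891 -179929/5891; 110390/5891 -179929/5891 216268/5891]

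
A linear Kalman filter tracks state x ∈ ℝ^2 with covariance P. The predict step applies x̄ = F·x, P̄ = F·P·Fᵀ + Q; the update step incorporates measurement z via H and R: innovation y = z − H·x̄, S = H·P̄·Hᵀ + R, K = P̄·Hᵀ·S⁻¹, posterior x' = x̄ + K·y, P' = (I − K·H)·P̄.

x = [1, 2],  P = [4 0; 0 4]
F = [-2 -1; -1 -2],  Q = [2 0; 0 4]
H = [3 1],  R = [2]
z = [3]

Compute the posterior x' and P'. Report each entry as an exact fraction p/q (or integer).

x' = [9/8, -1/2]
P' = [79/80 -49/20; -49/20 39/5]

x̄ = F·x = [-4, -5]
P̄ = F·P·Fᵀ + Q = [22 16; 16 24]
y = z − H·x̄ = [20]
S = H·P̄·Hᵀ + R = [320]
K = P̄·Hᵀ·S⁻¹ = [41/160; 9/40]
x' = x̄ + K·y = [9/8, -1/2]
P' = (I − K·H)·P̄ = [79/80 -49/20; -49/20 39/5]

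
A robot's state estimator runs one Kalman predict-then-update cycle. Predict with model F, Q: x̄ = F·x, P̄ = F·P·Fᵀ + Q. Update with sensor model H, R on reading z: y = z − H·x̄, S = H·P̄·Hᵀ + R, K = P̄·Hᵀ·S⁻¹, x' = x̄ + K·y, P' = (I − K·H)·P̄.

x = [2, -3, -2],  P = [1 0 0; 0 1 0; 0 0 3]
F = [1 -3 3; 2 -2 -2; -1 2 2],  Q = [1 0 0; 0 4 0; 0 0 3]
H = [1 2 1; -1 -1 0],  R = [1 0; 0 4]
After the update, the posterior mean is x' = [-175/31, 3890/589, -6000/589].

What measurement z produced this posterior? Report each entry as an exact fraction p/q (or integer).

x̄ = F·x = [5, 14, -12]
P̄ = F·P·Fᵀ + Q = [38 -10 11; -10 24 -18; 11 -18 20]
S = H·P̄·Hᵀ + R = [65 -49; -49 46]
K = P̄·Hᵀ·S⁻¹ = [-2/31 -21/31; 234/589 70/589; 113/589 210/589]
x' − x̄ = [-330/31, -4356/589, 1068/589] = K·y
y = (KᵀK)⁻¹·Kᵀ·(x' − x̄) = [-24, 18]
z = y + H·x̄ = [-24, 18] + [21, -19] = [-3, -1]

z = [-3, -1]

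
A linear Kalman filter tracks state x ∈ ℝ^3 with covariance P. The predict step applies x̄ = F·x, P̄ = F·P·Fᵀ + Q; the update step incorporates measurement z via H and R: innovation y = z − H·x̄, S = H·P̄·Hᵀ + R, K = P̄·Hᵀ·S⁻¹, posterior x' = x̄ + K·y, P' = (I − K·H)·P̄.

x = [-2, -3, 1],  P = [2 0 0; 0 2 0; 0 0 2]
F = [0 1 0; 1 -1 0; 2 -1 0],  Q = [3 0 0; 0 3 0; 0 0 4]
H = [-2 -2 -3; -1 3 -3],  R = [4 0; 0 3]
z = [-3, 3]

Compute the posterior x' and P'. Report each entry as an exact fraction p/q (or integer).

x̄ = F·x = [-3, 1, -1]
P̄ = F·P·Fᵀ + Q = [5 -2 -2; -2 7 6; -2 6 14]
y = z − H·x̄ = [-10, -6]
S = H·P̄·Hᵀ + R = [210 66; 66 89]
K = P̄·Hᵀ·S⁻¹ = [55/2389 -175/2389; -1411/7167 483/2389; -1499/7167 -220/2389]
x' = x̄ + K·y = [-6667/2389, 12583/7167, 11783/7167]
P' = (I − K·H)·P̄ = [11070/2389 -2363/2389 -5878/2389; -2363/2389 3416/7167 4330/7167; -5878/2389 4330/7167 10868/7167]

x' = [-6667/2389, 12583/7167, 11783/7167]
P' = [11070/2389 -2363/2389 -5878/2389; -2363/2389 3416/7167 4330/7167; -5878/2389 4330/7167 10868/7167]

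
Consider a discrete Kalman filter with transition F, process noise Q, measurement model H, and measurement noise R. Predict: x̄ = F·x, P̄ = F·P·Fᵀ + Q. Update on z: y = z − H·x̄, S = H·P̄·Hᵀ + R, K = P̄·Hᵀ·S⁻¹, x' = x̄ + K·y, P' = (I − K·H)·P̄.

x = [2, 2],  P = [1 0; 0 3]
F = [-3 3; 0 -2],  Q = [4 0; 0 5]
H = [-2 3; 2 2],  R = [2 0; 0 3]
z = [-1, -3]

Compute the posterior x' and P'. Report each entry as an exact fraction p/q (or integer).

x' = [-28902/37361, -32673/37361]
P' = [12700/37361 3452/37361; 3452/37361 7222/37361]

x̄ = F·x = [0, -4]
P̄ = F·P·Fᵀ + Q = [40 -18; -18 17]
y = z − H·x̄ = [11, 5]
S = H·P̄·Hᵀ + R = [531 -94; -94 87]
K = P̄·Hᵀ·S⁻¹ = [-7522/37361 10768/37361; 7381/37361 7116/37361]
x' = x̄ + K·y = [-28902/37361, -32673/37361]
P' = (I − K·H)·P̄ = [12700/37361 3452/37361; 3452/37361 7222/37361]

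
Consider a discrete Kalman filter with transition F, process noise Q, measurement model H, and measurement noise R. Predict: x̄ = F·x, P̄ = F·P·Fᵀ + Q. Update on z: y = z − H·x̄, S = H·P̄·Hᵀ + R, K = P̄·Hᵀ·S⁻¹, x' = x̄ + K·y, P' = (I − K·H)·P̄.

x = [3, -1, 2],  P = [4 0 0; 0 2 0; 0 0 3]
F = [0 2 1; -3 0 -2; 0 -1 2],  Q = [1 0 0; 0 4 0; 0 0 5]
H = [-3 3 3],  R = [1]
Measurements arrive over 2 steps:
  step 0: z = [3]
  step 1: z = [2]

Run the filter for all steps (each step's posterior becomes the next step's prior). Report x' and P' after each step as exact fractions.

step 0: x̄ = F·x = [0, -13, 5]
step 0: P̄ = F·P·Fᵀ + Q = [12 -6 2; -6 52 -12; 2 -12 19]
step 0: y = z − H·x̄ = [27]
step 0: S = H·P̄·Hᵀ + R = [604]
step 0: K = P̄·Hᵀ·S⁻¹ = [-12/151; 69/302; 15/604]
step 0: x' = x̄ + K·y = [-324/151, -2063/302, 3425/604]
step 0: P' = (I − K·H)·P̄ = [1236/151 750/151 482/151; 750/151 3091/151 -4659/302; 482/151 -4659/302 11251/604]
step 1: x̄ = F·x = [-4827/604, -1481/302, 2744/151]
step 1: P̄ = F·P·Fᵀ + Q = [24039/604 -4507/302 -7545/151; -4507/302 28763/151 -16552/151; -7545/151 -16552/151 24415/151]
step 1: y = z − H·x̄ = [-37315/604]
step 1: S = H·P̄·Hᵀ + R = [1645111/604]
step 1: K = P̄·Hᵀ·S⁻¹ = [-189699/1645111; 173574/1645111; 184896/1645111]
step 1: x' = x̄ + K·y = [-1427703/1645111, -18790948/1645111, 18472424/1645111]
step 1: P' = (I − K·H)·P̄ = [5895882/1645111 29963218/1645111 -24130569/1645111; 29963218/1645111 263485724/1645111 -233464648/1645111; -24130569/1645111 -233464648/1645111 209395711/1645111]

step 0: x' = [-324/151, -2063/302, 3425/604], P' = [1236/151 750/151 482/151; 750/151 3091/151 -4659/302; 482/151 -4659/302 11251/604]
step 1: x' = [-1427703/1645111, -18790948/1645111, 18472424/1645111], P' = [5895882/1645111 29963218/1645111 -24130569/1645111; 29963218/1645111 263485724/1645111 -233464648/1645111; -24130569/1645111 -233464648/1645111 209395711/1645111]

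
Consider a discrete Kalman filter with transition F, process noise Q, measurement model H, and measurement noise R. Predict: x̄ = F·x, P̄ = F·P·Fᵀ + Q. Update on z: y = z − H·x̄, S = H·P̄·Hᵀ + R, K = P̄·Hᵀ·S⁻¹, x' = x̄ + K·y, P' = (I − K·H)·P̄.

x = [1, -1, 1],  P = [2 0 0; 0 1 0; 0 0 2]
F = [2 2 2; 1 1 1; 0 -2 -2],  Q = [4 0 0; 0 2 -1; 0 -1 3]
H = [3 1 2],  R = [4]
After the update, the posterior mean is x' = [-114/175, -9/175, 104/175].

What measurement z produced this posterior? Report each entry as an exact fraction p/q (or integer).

z = [-1]

x̄ = F·x = [2, 1, 0]
P̄ = F·P·Fᵀ + Q = [24 10 -12; 10 7 -7; -12 -7 15]
S = H·P̄·Hᵀ + R = [175]
K = P̄·Hᵀ·S⁻¹ = [58/175; 23/175; -13/175]
x' − x̄ = [-464/175, -184/175, 104/175] = K·y
y = (KᵀK)⁻¹·Kᵀ·(x' − x̄) = [-8]
z = y + H·x̄ = [-8] + [7] = [-1]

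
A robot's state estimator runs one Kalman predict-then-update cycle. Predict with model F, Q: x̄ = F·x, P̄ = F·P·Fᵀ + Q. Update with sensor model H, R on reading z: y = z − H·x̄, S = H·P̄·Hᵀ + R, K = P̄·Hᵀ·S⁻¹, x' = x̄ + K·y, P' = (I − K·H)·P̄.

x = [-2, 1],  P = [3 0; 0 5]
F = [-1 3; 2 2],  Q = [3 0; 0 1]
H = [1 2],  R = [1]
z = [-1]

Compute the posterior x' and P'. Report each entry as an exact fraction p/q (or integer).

x' = [601/140, -37/14]
P' = [4479/280 -219/28; -219/28 57/14]

x̄ = F·x = [5, -2]
P̄ = F·P·Fᵀ + Q = [51 24; 24 33]
y = z − H·x̄ = [-2]
S = H·P̄·Hᵀ + R = [280]
K = P̄·Hᵀ·S⁻¹ = [99/280; 9/28]
x' = x̄ + K·y = [601/140, -37/14]
P' = (I − K·H)·P̄ = [4479/280 -219/28; -219/28 57/14]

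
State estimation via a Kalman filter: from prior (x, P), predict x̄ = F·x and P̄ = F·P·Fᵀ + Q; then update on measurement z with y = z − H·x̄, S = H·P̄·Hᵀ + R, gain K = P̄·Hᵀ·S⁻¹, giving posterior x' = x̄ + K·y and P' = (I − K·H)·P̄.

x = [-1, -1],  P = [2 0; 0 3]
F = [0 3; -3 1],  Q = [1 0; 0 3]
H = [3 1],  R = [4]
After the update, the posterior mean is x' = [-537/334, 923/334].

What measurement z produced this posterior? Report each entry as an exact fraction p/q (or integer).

x̄ = F·x = [-3, 2]
P̄ = F·P·Fᵀ + Q = [28 9; 9 24]
S = H·P̄·Hᵀ + R = [334]
K = P̄·Hᵀ·S⁻¹ = [93/334; 51/334]
x' − x̄ = [465/334, 255/334] = K·y
y = (KᵀK)⁻¹·Kᵀ·(x' − x̄) = [5]
z = y + H·x̄ = [5] + [-7] = [-2]

z = [-2]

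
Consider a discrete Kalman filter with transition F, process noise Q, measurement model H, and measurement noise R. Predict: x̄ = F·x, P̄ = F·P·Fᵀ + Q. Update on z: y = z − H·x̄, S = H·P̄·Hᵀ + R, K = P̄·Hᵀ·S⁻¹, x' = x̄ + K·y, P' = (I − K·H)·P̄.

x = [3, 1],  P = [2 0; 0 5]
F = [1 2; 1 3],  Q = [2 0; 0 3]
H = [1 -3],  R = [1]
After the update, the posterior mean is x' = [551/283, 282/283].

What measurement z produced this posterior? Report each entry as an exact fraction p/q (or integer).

z = [-1]

x̄ = F·x = [5, 6]
P̄ = F·P·Fᵀ + Q = [24 32; 32 50]
S = H·P̄·Hᵀ + R = [283]
K = P̄·Hᵀ·S⁻¹ = [-72/283; -118/283]
x' − x̄ = [-864/283, -1416/283] = K·y
y = (KᵀK)⁻¹·Kᵀ·(x' − x̄) = [12]
z = y + H·x̄ = [12] + [-13] = [-1]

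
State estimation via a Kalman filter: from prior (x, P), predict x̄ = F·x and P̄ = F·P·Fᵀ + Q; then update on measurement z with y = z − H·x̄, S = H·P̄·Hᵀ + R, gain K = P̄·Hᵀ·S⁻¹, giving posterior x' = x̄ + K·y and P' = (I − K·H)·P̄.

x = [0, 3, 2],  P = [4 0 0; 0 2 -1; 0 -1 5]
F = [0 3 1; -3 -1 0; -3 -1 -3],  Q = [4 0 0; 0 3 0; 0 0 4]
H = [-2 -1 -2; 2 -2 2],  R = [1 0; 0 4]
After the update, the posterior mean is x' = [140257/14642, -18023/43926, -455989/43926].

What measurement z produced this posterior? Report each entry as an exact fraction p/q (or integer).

z = [2, -1]

x̄ = F·x = [11, -3, -9]
P̄ = F·P·Fᵀ + Q = [21 -5 -11; -5 41 35; -11 35 81]
S = H·P̄·Hᵀ + R = [482 -178; -178 248]
K = P̄·Hᵀ·S⁻¹ = [135/7321 1965/14642; -7241/21963 -14291/43926; -7735/21963 1295/43926]
x' − x̄ = [-20805/14642, 113755/43926, -60655/43926] = K·y
y = (KᵀK)⁻¹·Kᵀ·(x' − x̄) = [3, -11]
z = y + H·x̄ = [3, -11] + [-1, 10] = [2, -1]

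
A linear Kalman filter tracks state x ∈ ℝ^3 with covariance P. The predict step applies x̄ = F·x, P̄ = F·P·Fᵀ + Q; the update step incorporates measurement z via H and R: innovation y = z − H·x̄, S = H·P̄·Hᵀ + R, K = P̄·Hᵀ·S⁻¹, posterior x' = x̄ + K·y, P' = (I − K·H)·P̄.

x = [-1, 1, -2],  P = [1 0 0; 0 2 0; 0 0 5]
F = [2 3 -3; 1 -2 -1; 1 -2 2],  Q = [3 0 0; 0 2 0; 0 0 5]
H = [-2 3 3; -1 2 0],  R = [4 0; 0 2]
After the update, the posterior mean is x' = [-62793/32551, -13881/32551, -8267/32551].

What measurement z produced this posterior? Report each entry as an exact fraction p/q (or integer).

z = [2, 1]

x̄ = F·x = [7, -1, -7]
P̄ = F·P·Fᵀ + Q = [70 5 -40; 5 16 -1; -40 -1 34]
S = H·P̄·Hᵀ + R = [1136 315; 315 116]
K = P̄·Hᵀ·S⁻¹ = [-9520/32551 9015/32551; -4445/32551 19647/32551; 8794/32551 -13217/32551]
x' − x̄ = [-290650/32551, 18670/32551, 219590/32551] = K·y
y = (KᵀK)⁻¹·Kᵀ·(x' − x̄) = [40, 10]
z = y + H·x̄ = [40, 10] + [-38, -9] = [2, 1]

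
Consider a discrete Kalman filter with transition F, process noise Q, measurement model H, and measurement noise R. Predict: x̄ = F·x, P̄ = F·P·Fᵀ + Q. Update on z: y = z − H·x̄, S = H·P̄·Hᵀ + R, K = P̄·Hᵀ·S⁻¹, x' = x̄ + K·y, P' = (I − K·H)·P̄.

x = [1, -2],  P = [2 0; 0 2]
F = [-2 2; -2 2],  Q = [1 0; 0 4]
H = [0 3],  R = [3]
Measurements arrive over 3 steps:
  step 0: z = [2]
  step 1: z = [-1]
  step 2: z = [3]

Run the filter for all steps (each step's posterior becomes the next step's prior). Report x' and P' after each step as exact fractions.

step 0: x̄ = F·x = [-6, -6]
step 0: P̄ = F·P·Fᵀ + Q = [17 16; 16 20]
step 0: y = z − H·x̄ = [20]
step 0: S = H·P̄·Hᵀ + R = [183]
step 0: K = P̄·Hᵀ·S⁻¹ = [16/61; 20/61]
step 0: x' = x̄ + K·y = [-46/61, 34/61]
step 0: P' = (I − K·H)·P̄ = [269/61 16/61; 16/61 20/61]
step 1: x̄ = F·x = [160/61, 160/61]
step 1: P̄ = F·P·Fᵀ + Q = [1089/61 1028/61; 1028/61 1272/61]
step 1: y = z − H·x̄ = [-541/61]
step 1: S = H·P̄·Hᵀ + R = [11631/61]
step 1: K = P̄·Hᵀ·S⁻¹ = [1028/3877; 1272/3877]
step 1: x' = x̄ + K·y = [1052/3877, -1112/3877]
step 1: P' = (I − K·H)·P̄ = [17241/3877 1028/3877; 1028/3877 1272/3877]
step 2: x̄ = F·x = [-4328/3877, -4328/3877]
step 2: P̄ = F·P·Fᵀ + Q = [69705/3877 65828/3877; 65828/3877 81336/3877]
step 2: y = z − H·x̄ = [24615/3877]
step 2: S = H·P̄·Hᵀ + R = [743655/3877]
step 2: K = P̄·Hᵀ·S⁻¹ = [65828/247885; 81336/247885]
step 2: x' = x̄ + K·y = [28244/49577, 47936/49577]
step 2: P' = (I − K·H)·P̄ = [1103649/247885 65828/247885; 65828/247885 81336/247885]

step 0: x' = [-46/61, 34/61], P' = [269/61 16/61; 16/61 20/61]
step 1: x' = [1052/3877, -1112/3877], P' = [17241/3877 1028/3877; 1028/3877 1272/3877]
step 2: x' = [28244/49577, 47936/49577], P' = [1103649/247885 65828/247885; 65828/247885 81336/247885]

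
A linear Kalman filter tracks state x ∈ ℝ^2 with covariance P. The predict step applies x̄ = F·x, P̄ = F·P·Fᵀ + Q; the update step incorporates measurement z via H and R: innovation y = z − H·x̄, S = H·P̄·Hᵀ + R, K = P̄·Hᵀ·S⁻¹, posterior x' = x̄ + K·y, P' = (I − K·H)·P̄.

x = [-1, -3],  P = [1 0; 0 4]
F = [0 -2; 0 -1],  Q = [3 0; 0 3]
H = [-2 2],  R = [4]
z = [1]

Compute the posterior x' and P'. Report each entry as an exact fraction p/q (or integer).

x̄ = F·x = [6, 3]
P̄ = F·P·Fᵀ + Q = [19 8; 8 7]
y = z − H·x̄ = [7]
S = H·P̄·Hᵀ + R = [44]
K = P̄·Hᵀ·S⁻¹ = [-1/2; -1/22]
x' = x̄ + K·y = [5/2, 59/22]
P' = (I − K·H)·P̄ = [8 7; 7 76/11]

x' = [5/2, 59/22]
P' = [8 7; 7 76/11]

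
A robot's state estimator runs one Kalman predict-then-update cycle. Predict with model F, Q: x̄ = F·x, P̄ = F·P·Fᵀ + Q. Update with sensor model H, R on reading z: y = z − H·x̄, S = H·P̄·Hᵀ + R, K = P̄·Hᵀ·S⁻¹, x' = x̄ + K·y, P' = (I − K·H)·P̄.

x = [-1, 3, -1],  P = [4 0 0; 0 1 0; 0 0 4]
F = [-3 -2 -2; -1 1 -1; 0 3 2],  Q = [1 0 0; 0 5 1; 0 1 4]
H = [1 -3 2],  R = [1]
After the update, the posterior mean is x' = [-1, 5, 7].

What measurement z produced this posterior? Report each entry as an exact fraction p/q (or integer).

x̄ = F·x = [-1, 5, 7]
P̄ = F·P·Fᵀ + Q = [57 18 -22; 18 14 -4; -22 -4 29]
S = H·P̄·Hᵀ + R = [152]
K = P̄·Hᵀ·S⁻¹ = [-41/152; -4/19; 6/19]
x' − x̄ = [0, 0, 0] = K·y
y = (KᵀK)⁻¹·Kᵀ·(x' − x̄) = [0]
z = y + H·x̄ = [0] + [-2] = [-2]

z = [-2]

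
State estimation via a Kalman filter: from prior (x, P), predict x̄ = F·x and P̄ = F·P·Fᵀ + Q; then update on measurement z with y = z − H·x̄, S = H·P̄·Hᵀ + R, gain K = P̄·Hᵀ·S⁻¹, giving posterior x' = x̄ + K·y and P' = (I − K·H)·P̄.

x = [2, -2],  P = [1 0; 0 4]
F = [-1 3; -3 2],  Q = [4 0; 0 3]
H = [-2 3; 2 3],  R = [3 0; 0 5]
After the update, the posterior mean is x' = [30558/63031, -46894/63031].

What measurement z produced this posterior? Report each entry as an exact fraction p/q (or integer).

z = [-3, -1]

x̄ = F·x = [-8, -10]
P̄ = F·P·Fᵀ + Q = [41 27; 27 28]
S = H·P̄·Hᵀ + R = [95 88; 88 745]
K = P̄·Hᵀ·S⁻¹ = [-15089/63031 15573/63031; 10206/63031 10470/63031]
x' − x̄ = [534806/63031, 583416/63031] = K·y
y = (KᵀK)⁻¹·Kᵀ·(x' − x̄) = [11, 45]
z = y + H·x̄ = [11, 45] + [-14, -46] = [-3, -1]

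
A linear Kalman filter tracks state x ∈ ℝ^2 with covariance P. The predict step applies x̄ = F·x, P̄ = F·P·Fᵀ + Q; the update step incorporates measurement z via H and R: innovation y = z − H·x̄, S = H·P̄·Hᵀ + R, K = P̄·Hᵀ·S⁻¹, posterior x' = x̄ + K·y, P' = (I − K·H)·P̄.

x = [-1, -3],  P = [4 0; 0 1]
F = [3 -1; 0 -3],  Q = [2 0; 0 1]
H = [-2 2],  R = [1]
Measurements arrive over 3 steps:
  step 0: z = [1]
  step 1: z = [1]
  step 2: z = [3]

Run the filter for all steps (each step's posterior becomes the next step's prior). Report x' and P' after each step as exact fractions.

step 0: x̄ = F·x = [0, 9]
step 0: P̄ = F·P·Fᵀ + Q = [39 3; 3 10]
step 0: y = z − H·x̄ = [-17]
step 0: S = H·P̄·Hᵀ + R = [173]
step 0: K = P̄·Hᵀ·S⁻¹ = [-72/173; 14/173]
step 0: x' = x̄ + K·y = [1224/173, 1319/173]
step 0: P' = (I − K·H)·P̄ = [1563/173 1527/173; 1527/173 1534/173]
step 1: x̄ = F·x = [2353/173, -3957/173]
step 1: P̄ = F·P·Fᵀ + Q = [6785/173 -9141/173; -9141/173 13979/173]
step 1: y = z − H·x̄ = [12793/173]
step 1: S = H·P̄·Hᵀ + R = [156357/173]
step 1: K = P̄·Hᵀ·S⁻¹ = [-31852/156357; 46240/156357]
step 1: x' = x̄ + K·y = [-228755/156357, -156973/156357]
step 1: P' = (I − K·H)·P̄ = [267817/156357 251891/156357; 251891/156357 275011/156357]
step 2: x̄ = F·x = [-529292/156357, 156973/52119]
step 2: P̄ = F·P·Fᵀ + Q = [1486732/156357 -480662/52119; -480662/52119 292384/17373]
step 2: y = z − H·x̄ = [-1531351/156357]
step 2: S = H·P̄·Hᵀ + R = [28164997/156357]
step 2: K = P̄·Hᵀ·S⁻¹ = [-5857436/28164997; 8146884/28164997]
step 2: x' = x̄ + K·y = [-37975384/28164997, 5037787/28164997]
step 2: P' = (I − K·H)·P̄ = [48378044/28164997 45449326/28164997; 45449326/28164997 49522768/28164997]

step 0: x' = [1224/173, 1319/173], P' = [1563/173 1527/173; 1527/173 1534/173]
step 1: x' = [-228755/156357, -156973/156357], P' = [267817/156357 251891/156357; 251891/156357 275011/156357]
step 2: x' = [-37975384/28164997, 5037787/28164997], P' = [48378044/28164997 45449326/28164997; 45449326/28164997 49522768/28164997]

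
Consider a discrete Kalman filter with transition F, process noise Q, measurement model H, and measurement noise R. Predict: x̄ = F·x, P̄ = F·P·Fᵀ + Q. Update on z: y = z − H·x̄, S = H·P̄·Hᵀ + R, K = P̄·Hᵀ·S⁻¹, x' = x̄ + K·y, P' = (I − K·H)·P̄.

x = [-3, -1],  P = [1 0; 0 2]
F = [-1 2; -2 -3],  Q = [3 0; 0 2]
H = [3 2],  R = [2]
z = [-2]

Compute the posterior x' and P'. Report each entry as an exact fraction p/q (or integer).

x' = [-141/43, 180/43]
P' = [388/43 -574/43; -574/43 870/43]

x̄ = F·x = [1, 9]
P̄ = F·P·Fᵀ + Q = [12 -10; -10 24]
y = z − H·x̄ = [-23]
S = H·P̄·Hᵀ + R = [86]
K = P̄·Hᵀ·S⁻¹ = [8/43; 9/43]
x' = x̄ + K·y = [-141/43, 180/43]
P' = (I − K·H)·P̄ = [388/43 -574/43; -574/43 870/43]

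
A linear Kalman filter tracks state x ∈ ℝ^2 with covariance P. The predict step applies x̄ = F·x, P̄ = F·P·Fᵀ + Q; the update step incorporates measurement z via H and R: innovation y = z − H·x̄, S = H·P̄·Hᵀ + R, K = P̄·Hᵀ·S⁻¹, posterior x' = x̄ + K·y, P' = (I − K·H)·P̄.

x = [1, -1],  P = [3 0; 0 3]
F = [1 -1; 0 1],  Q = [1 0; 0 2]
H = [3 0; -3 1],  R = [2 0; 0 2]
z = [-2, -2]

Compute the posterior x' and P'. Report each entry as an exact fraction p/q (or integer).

x' = [-16/67, -477/268]
P' = [10/67 18/67; 18/67 239/134]

x̄ = F·x = [2, -1]
P̄ = F·P·Fᵀ + Q = [7 -3; -3 5]
y = z − H·x̄ = [-8, 5]
S = H·P̄·Hᵀ + R = [65 -72; -72 88]
K = P̄·Hᵀ·S⁻¹ = [15/67 -6/67; 27/67 131/268]
x' = x̄ + K·y = [-16/67, -477/268]
P' = (I − K·H)·P̄ = [10/67 18/67; 18/67 239/134]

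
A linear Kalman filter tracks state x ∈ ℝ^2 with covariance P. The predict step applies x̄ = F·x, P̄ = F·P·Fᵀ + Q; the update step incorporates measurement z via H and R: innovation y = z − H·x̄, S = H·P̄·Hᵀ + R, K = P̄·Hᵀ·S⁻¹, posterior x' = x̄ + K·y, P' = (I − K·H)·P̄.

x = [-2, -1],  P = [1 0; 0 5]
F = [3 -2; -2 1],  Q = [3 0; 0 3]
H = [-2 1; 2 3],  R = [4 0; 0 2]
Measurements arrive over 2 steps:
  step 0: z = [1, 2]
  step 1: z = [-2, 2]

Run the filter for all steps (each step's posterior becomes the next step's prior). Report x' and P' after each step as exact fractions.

step 0: x̄ = F·x = [-4, 3]
step 0: P̄ = F·P·Fᵀ + Q = [32 -16; -16 12]
step 0: y = z − H·x̄ = [-10, 1]
step 0: S = H·P̄·Hᵀ + R = [208 -28; -28 46]
step 0: K = P̄·Hᵀ·S⁻¹ = [-202/549 68/549; 89/366 43/183]
step 0: x' = x̄ + K·y = [-12/61, 49/61]
step 0: P' = (I − K·H)·P̄ = [320/549 -56/183; -56/183 22/61]
step 1: x̄ = F·x = [-134/61, 73/61]
step 1: P̄ = F·P·Fᵀ + Q = [815/61 -388/61; -388/61 3797/549]
step 1: y = z − H·x̄ = [-463/61, 171/61]
step 1: S = H·P̄·Hᵀ + R = [49301/549 -1327/183; -1327/183 2523/61]
step 1: K = P̄·Hᵀ·S⁻¹ = [-360390/1005127 122464/1005127; 238933/1005127 236966/1005127]
step 1: x' = x̄ + K·y = [870736/1005127, 53598/1005127]
step 1: P' = (I − K·H)·P̄ = [571201/1005127 -299158/1005127; -299158/1005127 357416/1005127]

step 0: x' = [-12/61, 49/61], P' = [320/549 -56/183; -56/183 22/61]
step 1: x' = [870736/1005127, 53598/1005127], P' = [571201/1005127 -299158/1005127; -299158/1005127 357416/1005127]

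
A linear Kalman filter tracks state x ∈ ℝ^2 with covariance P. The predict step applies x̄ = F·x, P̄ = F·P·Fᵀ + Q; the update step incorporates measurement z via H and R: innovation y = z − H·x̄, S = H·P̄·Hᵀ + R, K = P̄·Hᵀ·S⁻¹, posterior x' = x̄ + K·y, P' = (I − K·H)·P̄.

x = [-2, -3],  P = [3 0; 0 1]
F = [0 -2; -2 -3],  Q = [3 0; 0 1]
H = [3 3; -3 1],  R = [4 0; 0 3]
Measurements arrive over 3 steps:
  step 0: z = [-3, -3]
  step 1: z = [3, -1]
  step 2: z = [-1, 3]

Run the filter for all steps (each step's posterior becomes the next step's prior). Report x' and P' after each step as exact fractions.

step 0: x' = [9246/18307, -23481/18307], P' = [3742/18307 -1698/18307; -1698/18307 7698/18307]
step 1: x' = [13674387/26273899, 16560500/26273899], P' = [10328277/52547798 -4027113/52547798; -4027113/52547798 19885605/52547798]
step 2: x' = [-99351894608/142363970531, 16641574191/142363970531], P' = [27976648755/142363970531 -10921418019/142363970531; -10921418019/142363970531 53765568591/142363970531]

step 0: x̄ = F·x = [6, 13]
step 0: P̄ = F·P·Fᵀ + Q = [7 6; 6 22]
step 0: y = z − H·x̄ = [-60, 2]
step 0: S = H·P̄·Hᵀ + R = [373 -33; -33 52]
step 0: K = P̄·Hᵀ·S⁻¹ = [1533/18307 -4308/18307; 4500/18307 4264/18307]
step 0: x' = x̄ + K·y = [9246/18307, -23481/18307]
step 0: P' = (I − K·H)·P̄ = [3742/18307 -1698/18307; -1698/18307 7698/18307]
step 1: x̄ = F·x = [46962/18307, 51951/18307]
step 1: P̄ = F·P·Fᵀ + Q = [85713/18307 39396/18307; 39396/18307 82181/18307]
step 1: y = z − H·x̄ = [-241818/18307, 70628/18307]
step 1: S = H·P̄·Hᵀ + R = [2293402/18307 -761250/18307; -761250/18307 672143/18307]
step 1: K = P̄·Hᵀ·S⁻¹ = [4725873/52547798 -5835324/26273899; 11893869/52547798 5327824/26273899]
step 1: x' = x̄ + K·y = [13674387/26273899, 16560500/26273899]
step 1: P' = (I − K·H)·P̄ = [10328277/52547798 -4027113/52547798; -4027113/52547798 19885605/52547798]
step 2: x̄ = F·x = [-33121000/26273899, -77030274/26273899]
step 2: P̄ = F·P·Fᵀ + Q = [118592907/26273899 51602589/26273899; 51602589/26273899 224505995/52547798]
step 2: y = z − H·x̄ = [304179923/26273899, 56488971/26273899]
step 2: S = H·P̄·Hᵀ + R = [6223110677/52547798 -2080385409/52547798; -2080385409/52547798 1897590647/52547798]
step 2: K = P̄·Hᵀ·S⁻¹ = [12791423052/142363970531 -31617121428/142363970531; 32133112929/142363970531 28843274216/142363970531]
step 2: x' = x̄ + K·y = [-99351894608/142363970531, 16641574191/142363970531]
step 2: P' = (I − K·H)·P̄ = [27976648755/142363970531 -10921418019/142363970531; -10921418019/142363970531 53765568591/142363970531]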